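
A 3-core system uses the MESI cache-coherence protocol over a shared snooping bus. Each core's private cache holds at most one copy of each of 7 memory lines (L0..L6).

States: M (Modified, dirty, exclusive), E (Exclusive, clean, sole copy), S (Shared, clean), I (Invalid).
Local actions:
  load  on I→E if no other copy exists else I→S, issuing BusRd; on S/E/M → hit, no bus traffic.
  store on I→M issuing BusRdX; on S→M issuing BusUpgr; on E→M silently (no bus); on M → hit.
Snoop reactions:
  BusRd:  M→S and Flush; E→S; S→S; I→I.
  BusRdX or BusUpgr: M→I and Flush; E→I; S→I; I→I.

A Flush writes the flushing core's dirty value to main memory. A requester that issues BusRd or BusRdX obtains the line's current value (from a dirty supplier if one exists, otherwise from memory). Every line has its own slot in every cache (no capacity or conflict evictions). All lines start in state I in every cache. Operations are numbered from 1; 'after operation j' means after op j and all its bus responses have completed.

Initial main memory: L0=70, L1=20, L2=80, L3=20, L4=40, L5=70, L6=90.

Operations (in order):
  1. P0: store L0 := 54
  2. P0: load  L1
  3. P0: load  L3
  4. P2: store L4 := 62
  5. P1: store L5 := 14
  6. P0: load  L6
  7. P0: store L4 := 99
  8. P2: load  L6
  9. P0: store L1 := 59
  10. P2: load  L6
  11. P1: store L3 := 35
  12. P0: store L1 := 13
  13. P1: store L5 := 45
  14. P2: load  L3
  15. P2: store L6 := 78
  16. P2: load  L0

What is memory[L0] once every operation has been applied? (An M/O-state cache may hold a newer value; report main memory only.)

[1] P0: store L0 := 54 | P0:M(54), P1:I, P2:I | bus: BusRdX
[2] P0: load  L1 | P0:E(20), P1:I, P2:I | bus: BusRd
[3] P0: load  L3 | P0:E(20), P1:I, P2:I | bus: BusRd
[4] P2: store L4 := 62 | P0:I, P1:I, P2:M(62) | bus: BusRdX
[5] P1: store L5 := 14 | P0:I, P1:M(14), P2:I | bus: BusRdX
[6] P0: load  L6 | P0:E(90), P1:I, P2:I | bus: BusRd
[7] P0: store L4 := 99 | P0:M(99), P1:I, P2:I | bus: BusRdX,Flush
[8] P2: load  L6 | P0:S(90), P1:I, P2:S(90) | bus: BusRd
[9] P0: store L1 := 59 | P0:M(59), P1:I, P2:I | bus: none
[10] P2: load  L6 | P0:S(90), P1:I, P2:S(90) | bus: none
[11] P1: store L3 := 35 | P0:I, P1:M(35), P2:I | bus: BusRdX
[12] P0: store L1 := 13 | P0:M(13), P1:I, P2:I | bus: none
[13] P1: store L5 := 45 | P0:I, P1:M(45), P2:I | bus: none
[14] P2: load  L3 | P0:I, P1:S(35), P2:S(35) | bus: BusRd,Flush
[15] P2: store L6 := 78 | P0:I, P1:I, P2:M(78) | bus: BusUpgr
[16] P2: load  L0 | P0:S(54), P1:I, P2:S(54) | bus: BusRd,Flush

memory[L0] = 54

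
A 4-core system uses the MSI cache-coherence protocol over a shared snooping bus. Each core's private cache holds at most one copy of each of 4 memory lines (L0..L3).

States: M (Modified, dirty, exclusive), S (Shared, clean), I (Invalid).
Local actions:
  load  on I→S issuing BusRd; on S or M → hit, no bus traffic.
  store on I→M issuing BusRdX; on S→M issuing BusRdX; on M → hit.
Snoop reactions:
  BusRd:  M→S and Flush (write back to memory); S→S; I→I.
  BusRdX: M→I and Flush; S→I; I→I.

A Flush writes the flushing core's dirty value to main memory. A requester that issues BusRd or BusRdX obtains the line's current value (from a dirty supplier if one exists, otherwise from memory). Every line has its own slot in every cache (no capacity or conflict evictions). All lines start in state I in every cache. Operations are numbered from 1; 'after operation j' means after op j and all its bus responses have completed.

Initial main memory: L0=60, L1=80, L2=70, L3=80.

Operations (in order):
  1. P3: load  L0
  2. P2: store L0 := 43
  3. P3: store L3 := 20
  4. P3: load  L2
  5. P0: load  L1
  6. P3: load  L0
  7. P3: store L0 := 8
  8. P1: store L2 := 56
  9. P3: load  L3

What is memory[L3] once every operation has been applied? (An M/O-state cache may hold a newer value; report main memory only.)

memory[L3] = 80

1. P3: load  L0  bus=[BusRd]  L0: P0=I P1=I P2=I P3=S  mem[L0]=60
2. P2: store L0 := 43  bus=[BusRdX]  L0: P0=I P1=I P2=M P3=I  mem[L0]=60
3. P3: store L3 := 20  bus=[BusRdX]  L3: P0=I P1=I P2=I P3=M  mem[L3]=80
4. P3: load  L2  bus=[BusRd]  L2: P0=I P1=I P2=I P3=S  mem[L2]=70
5. P0: load  L1  bus=[BusRd]  L1: P0=S P1=I P2=I P3=I  mem[L1]=80
6. P3: load  L0  bus=[BusRd,Flush]  L0: P0=I P1=I P2=S P3=S  mem[L0]=43
7. P3: store L0 := 8  bus=[BusRdX]  L0: P0=I P1=I P2=I P3=M  mem[L0]=43
8. P1: store L2 := 56  bus=[BusRdX]  L2: P0=I P1=M P2=I P3=I  mem[L2]=70
9. P3: load  L3  bus=[-]  L3: P0=I P1=I P2=I P3=M  mem[L3]=80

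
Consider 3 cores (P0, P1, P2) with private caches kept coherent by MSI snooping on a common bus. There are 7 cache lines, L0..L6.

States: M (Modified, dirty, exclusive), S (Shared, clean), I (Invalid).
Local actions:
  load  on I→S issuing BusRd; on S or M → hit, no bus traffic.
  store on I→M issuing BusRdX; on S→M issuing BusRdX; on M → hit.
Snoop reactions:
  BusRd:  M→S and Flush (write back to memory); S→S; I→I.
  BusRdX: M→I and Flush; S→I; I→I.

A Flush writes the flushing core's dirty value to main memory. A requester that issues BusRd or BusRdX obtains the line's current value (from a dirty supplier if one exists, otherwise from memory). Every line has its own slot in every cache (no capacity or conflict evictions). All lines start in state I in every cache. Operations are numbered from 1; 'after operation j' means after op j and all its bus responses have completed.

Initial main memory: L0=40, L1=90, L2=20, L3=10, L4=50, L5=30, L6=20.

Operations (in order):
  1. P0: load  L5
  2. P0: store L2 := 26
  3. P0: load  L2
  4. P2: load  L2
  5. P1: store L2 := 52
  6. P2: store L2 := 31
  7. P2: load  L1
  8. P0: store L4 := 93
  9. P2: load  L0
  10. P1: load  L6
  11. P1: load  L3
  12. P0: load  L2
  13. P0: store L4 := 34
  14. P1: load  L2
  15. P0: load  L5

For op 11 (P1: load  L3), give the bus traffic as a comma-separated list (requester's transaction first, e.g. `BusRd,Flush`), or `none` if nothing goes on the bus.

bus = BusRd

step 1: P0: load  L5  ⟶  SII  (L5)  txn=BusRd  M[L5]=30
step 2: P0: store L2 := 26  ⟶  MII  (L2)  txn=BusRdX  M[L2]=20
step 3: P0: load  L2  ⟶  MII  (L2)  txn=∅  M[L2]=20
step 4: P2: load  L2  ⟶  SIS  (L2)  txn=BusRd+Flush  M[L2]=26
step 5: P1: store L2 := 52  ⟶  IMI  (L2)  txn=BusRdX  M[L2]=26
step 6: P2: store L2 := 31  ⟶  IIM  (L2)  txn=BusRdX+Flush  M[L2]=52
step 7: P2: load  L1  ⟶  IIS  (L1)  txn=BusRd  M[L1]=90
step 8: P0: store L4 := 93  ⟶  MII  (L4)  txn=BusRdX  M[L4]=50
step 9: P2: load  L0  ⟶  IIS  (L0)  txn=BusRd  M[L0]=40
step 10: P1: load  L6  ⟶  ISI  (L6)  txn=BusRd  M[L6]=20
step 11: P1: load  L3  ⟶  ISI  (L3)  txn=BusRd  M[L3]=10
step 12: P0: load  L2  ⟶  SIS  (L2)  txn=BusRd+Flush  M[L2]=31
step 13: P0: store L4 := 34  ⟶  MII  (L4)  txn=∅  M[L4]=50
step 14: P1: load  L2  ⟶  SSS  (L2)  txn=BusRd  M[L2]=31
step 15: P0: load  L5  ⟶  SII  (L5)  txn=∅  M[L5]=30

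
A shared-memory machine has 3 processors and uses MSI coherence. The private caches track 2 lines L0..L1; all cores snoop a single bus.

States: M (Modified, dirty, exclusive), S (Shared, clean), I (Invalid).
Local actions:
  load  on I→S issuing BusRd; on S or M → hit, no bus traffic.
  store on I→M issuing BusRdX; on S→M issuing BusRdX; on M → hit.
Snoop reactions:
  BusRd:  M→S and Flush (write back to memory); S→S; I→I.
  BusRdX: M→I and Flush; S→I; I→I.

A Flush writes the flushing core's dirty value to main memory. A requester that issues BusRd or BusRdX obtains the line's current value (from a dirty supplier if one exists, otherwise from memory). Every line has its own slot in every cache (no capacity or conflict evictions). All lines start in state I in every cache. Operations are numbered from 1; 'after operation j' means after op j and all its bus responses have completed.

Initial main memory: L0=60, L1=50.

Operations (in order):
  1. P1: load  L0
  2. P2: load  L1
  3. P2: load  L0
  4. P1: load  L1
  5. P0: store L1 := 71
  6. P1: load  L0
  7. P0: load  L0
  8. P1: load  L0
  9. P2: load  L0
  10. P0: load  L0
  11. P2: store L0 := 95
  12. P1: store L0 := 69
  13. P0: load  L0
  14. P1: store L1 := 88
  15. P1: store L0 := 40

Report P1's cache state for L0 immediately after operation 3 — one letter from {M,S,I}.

[1] P1: load  L0 | P0:I, P1:S(60), P2:I | bus: BusRd
[2] P2: load  L1 | P0:I, P1:I, P2:S(50) | bus: BusRd
[3] P2: load  L0 | P0:I, P1:S(60), P2:S(60) | bus: BusRd
[4] P1: load  L1 | P0:I, P1:S(50), P2:S(50) | bus: BusRd
[5] P0: store L1 := 71 | P0:M(71), P1:I, P2:I | bus: BusRdX
[6] P1: load  L0 | P0:I, P1:S(60), P2:S(60) | bus: none
[7] P0: load  L0 | P0:S(60), P1:S(60), P2:S(60) | bus: BusRd
[8] P1: load  L0 | P0:S(60), P1:S(60), P2:S(60) | bus: none
[9] P2: load  L0 | P0:S(60), P1:S(60), P2:S(60) | bus: none
[10] P0: load  L0 | P0:S(60), P1:S(60), P2:S(60) | bus: none
[11] P2: store L0 := 95 | P0:I, P1:I, P2:M(95) | bus: BusRdX
[12] P1: store L0 := 69 | P0:I, P1:M(69), P2:I | bus: BusRdX,Flush
[13] P0: load  L0 | P0:S(69), P1:S(69), P2:I | bus: BusRd,Flush
[14] P1: store L1 := 88 | P0:I, P1:M(88), P2:I | bus: BusRdX,Flush
[15] P1: store L0 := 40 | P0:I, P1:M(40), P2:I | bus: BusRdX

state = S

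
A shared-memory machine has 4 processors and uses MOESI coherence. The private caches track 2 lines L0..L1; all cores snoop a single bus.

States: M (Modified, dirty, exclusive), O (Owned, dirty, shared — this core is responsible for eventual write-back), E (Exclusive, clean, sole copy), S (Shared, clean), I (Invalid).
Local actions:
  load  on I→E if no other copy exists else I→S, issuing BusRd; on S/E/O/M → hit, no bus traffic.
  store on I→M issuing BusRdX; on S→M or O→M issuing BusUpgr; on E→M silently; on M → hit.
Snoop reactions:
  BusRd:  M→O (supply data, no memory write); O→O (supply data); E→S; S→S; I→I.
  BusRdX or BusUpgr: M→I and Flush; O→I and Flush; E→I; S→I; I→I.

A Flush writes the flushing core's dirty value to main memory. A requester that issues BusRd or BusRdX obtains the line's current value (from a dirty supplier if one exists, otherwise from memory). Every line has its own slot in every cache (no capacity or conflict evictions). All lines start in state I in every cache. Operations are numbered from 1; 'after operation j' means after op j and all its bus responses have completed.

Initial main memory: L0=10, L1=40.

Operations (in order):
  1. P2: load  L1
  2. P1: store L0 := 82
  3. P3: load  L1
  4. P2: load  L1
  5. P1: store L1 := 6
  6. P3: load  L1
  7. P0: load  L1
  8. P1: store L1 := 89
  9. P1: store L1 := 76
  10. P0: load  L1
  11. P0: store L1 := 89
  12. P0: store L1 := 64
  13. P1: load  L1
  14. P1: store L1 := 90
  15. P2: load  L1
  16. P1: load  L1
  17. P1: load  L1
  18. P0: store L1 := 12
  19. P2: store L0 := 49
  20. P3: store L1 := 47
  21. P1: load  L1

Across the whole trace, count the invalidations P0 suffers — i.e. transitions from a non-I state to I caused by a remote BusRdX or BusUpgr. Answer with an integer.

invalidations = 3

  op1 P2: load  L1 → I/I/E/I on L1; bus BusRd; mem=40
  op2 P1: store L0 := 82 → I/M/I/I on L0; bus BusRdX; mem=10
  op3 P3: load  L1 → I/I/S/S on L1; bus BusRd; mem=40
  op4 P2: load  L1 → I/I/S/S on L1; bus (none); mem=40
  op5 P1: store L1 := 6 → I/M/I/I on L1; bus BusRdX; mem=40
  op6 P3: load  L1 → I/O/I/S on L1; bus BusRd; mem=40
  op7 P0: load  L1 → S/O/I/S on L1; bus BusRd; mem=40
  op8 P1: store L1 := 89 → I/M/I/I on L1; bus BusUpgr; mem=40
  op9 P1: store L1 := 76 → I/M/I/I on L1; bus (none); mem=40
  op10 P0: load  L1 → S/O/I/I on L1; bus BusRd; mem=40
  op11 P0: store L1 := 89 → M/I/I/I on L1; bus BusUpgr Flush; mem=76
  op12 P0: store L1 := 64 → M/I/I/I on L1; bus (none); mem=76
  op13 P1: load  L1 → O/S/I/I on L1; bus BusRd; mem=76
  op14 P1: store L1 := 90 → I/M/I/I on L1; bus BusUpgr Flush; mem=64
  op15 P2: load  L1 → I/O/S/I on L1; bus BusRd; mem=64
  op16 P1: load  L1 → I/O/S/I on L1; bus (none); mem=64
  op17 P1: load  L1 → I/O/S/I on L1; bus (none); mem=64
  op18 P0: store L1 := 12 → M/I/I/I on L1; bus BusRdX Flush; mem=90
  op19 P2: store L0 := 49 → I/I/M/I on L0; bus BusRdX Flush; mem=82
  op20 P3: store L1 := 47 → I/I/I/M on L1; bus BusRdX Flush; mem=12
  op21 P1: load  L1 → I/S/I/O on L1; bus BusRd; mem=12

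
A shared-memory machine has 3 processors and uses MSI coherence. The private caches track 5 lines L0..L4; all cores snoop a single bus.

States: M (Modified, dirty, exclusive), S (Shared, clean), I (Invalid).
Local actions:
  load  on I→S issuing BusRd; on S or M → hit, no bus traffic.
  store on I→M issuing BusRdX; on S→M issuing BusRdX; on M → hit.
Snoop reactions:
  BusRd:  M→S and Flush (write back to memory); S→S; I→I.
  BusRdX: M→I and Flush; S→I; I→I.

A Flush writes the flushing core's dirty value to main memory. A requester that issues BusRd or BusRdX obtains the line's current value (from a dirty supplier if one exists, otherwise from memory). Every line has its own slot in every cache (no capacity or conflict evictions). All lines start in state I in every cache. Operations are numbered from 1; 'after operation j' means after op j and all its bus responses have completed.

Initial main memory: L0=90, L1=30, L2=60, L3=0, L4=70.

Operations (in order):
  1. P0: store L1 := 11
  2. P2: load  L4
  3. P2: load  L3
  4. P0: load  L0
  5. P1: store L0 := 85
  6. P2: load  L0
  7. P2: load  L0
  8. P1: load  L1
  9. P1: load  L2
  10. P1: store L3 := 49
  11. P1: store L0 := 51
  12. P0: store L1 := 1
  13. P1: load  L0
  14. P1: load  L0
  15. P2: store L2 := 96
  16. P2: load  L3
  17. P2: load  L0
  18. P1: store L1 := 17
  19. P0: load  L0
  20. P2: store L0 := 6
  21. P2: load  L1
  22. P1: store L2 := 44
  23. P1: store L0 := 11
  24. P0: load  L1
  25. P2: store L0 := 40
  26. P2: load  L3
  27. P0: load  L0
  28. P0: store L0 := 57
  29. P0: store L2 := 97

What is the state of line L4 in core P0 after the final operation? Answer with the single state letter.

1. P0: store L1 := 11  bus=[BusRdX]  L1: P0=M P1=I P2=I  mem[L1]=30
2. P2: load  L4  bus=[BusRd]  L4: P0=I P1=I P2=S  mem[L4]=70
3. P2: load  L3  bus=[BusRd]  L3: P0=I P1=I P2=S  mem[L3]=0
4. P0: load  L0  bus=[BusRd]  L0: P0=S P1=I P2=I  mem[L0]=90
5. P1: store L0 := 85  bus=[BusRdX]  L0: P0=I P1=M P2=I  mem[L0]=90
6. P2: load  L0  bus=[BusRd,Flush]  L0: P0=I P1=S P2=S  mem[L0]=85
7. P2: load  L0  bus=[-]  L0: P0=I P1=S P2=S  mem[L0]=85
8. P1: load  L1  bus=[BusRd,Flush]  L1: P0=S P1=S P2=I  mem[L1]=11
9. P1: load  L2  bus=[BusRd]  L2: P0=I P1=S P2=I  mem[L2]=60
10. P1: store L3 := 49  bus=[BusRdX]  L3: P0=I P1=M P2=I  mem[L3]=0
11. P1: store L0 := 51  bus=[BusRdX]  L0: P0=I P1=M P2=I  mem[L0]=85
12. P0: store L1 := 1  bus=[BusRdX]  L1: P0=M P1=I P2=I  mem[L1]=11
13. P1: load  L0  bus=[-]  L0: P0=I P1=M P2=I  mem[L0]=85
14. P1: load  L0  bus=[-]  L0: P0=I P1=M P2=I  mem[L0]=85
15. P2: store L2 := 96  bus=[BusRdX]  L2: P0=I P1=I P2=M  mem[L2]=60
16. P2: load  L3  bus=[BusRd,Flush]  L3: P0=I P1=S P2=S  mem[L3]=49
17. P2: load  L0  bus=[BusRd,Flush]  L0: P0=I P1=S P2=S  mem[L0]=51
18. P1: store L1 := 17  bus=[BusRdX,Flush]  L1: P0=I P1=M P2=I  mem[L1]=1
19. P0: load  L0  bus=[BusRd]  L0: P0=S P1=S P2=S  mem[L0]=51
20. P2: store L0 := 6  bus=[BusRdX]  L0: P0=I P1=I P2=M  mem[L0]=51
21. P2: load  L1  bus=[BusRd,Flush]  L1: P0=I P1=S P2=S  mem[L1]=17
22. P1: store L2 := 44  bus=[BusRdX,Flush]  L2: P0=I P1=M P2=I  mem[L2]=96
23. P1: store L0 := 11  bus=[BusRdX,Flush]  L0: P0=I P1=M P2=I  mem[L0]=6
24. P0: load  L1  bus=[BusRd]  L1: P0=S P1=S P2=S  mem[L1]=17
25. P2: store L0 := 40  bus=[BusRdX,Flush]  L0: P0=I P1=I P2=M  mem[L0]=11
26. P2: load  L3  bus=[-]  L3: P0=I P1=S P2=S  mem[L3]=49
27. P0: load  L0  bus=[BusRd,Flush]  L0: P0=S P1=I P2=S  mem[L0]=40
28. P0: store L0 := 57  bus=[BusRdX]  L0: P0=M P1=I P2=I  mem[L0]=40
29. P0: store L2 := 97  bus=[BusRdX,Flush]  L2: P0=M P1=I P2=I  mem[L2]=44

state = I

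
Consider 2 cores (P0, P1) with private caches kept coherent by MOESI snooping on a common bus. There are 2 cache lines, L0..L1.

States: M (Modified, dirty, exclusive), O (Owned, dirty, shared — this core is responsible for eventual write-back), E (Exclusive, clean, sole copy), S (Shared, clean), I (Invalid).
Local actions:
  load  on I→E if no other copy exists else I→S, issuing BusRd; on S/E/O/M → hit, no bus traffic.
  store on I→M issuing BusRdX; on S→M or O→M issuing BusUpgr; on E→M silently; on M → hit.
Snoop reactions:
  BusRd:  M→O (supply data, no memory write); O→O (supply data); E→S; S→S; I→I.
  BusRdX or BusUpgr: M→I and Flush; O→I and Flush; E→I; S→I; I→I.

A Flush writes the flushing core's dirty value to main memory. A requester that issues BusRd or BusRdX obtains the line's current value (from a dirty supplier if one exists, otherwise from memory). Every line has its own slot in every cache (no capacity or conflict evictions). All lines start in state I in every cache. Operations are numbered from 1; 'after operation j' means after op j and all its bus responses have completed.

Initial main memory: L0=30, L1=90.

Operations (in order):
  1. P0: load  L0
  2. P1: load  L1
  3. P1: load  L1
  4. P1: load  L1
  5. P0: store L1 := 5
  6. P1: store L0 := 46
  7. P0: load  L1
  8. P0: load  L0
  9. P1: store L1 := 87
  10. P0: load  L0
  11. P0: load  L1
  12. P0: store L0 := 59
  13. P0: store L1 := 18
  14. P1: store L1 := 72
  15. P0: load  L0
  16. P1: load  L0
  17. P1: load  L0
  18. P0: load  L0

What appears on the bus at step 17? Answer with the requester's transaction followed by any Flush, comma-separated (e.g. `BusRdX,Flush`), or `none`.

  op1 P0: load  L0 → E/I on L0; bus BusRd; mem=30
  op2 P1: load  L1 → I/E on L1; bus BusRd; mem=90
  op3 P1: load  L1 → I/E on L1; bus (none); mem=90
  op4 P1: load  L1 → I/E on L1; bus (none); mem=90
  op5 P0: store L1 := 5 → M/I on L1; bus BusRdX; mem=90
  op6 P1: store L0 := 46 → I/M on L0; bus BusRdX; mem=30
  op7 P0: load  L1 → M/I on L1; bus (none); mem=90
  op8 P0: load  L0 → S/O on L0; bus BusRd; mem=30
  op9 P1: store L1 := 87 → I/M on L1; bus BusRdX Flush; mem=5
  op10 P0: load  L0 → S/O on L0; bus (none); mem=30
  op11 P0: load  L1 → S/O on L1; bus BusRd; mem=5
  op12 P0: store L0 := 59 → M/I on L0; bus BusUpgr Flush; mem=46
  op13 P0: store L1 := 18 → M/I on L1; bus BusUpgr Flush; mem=87
  op14 P1: store L1 := 72 → I/M on L1; bus BusRdX Flush; mem=18
  op15 P0: load  L0 → M/I on L0; bus (none); mem=46
  op16 P1: load  L0 → O/S on L0; bus BusRd; mem=46
  op17 P1: load  L0 → O/S on L0; bus (none); mem=46
  op18 P0: load  L0 → O/S on L0; bus (none); mem=46

bus = none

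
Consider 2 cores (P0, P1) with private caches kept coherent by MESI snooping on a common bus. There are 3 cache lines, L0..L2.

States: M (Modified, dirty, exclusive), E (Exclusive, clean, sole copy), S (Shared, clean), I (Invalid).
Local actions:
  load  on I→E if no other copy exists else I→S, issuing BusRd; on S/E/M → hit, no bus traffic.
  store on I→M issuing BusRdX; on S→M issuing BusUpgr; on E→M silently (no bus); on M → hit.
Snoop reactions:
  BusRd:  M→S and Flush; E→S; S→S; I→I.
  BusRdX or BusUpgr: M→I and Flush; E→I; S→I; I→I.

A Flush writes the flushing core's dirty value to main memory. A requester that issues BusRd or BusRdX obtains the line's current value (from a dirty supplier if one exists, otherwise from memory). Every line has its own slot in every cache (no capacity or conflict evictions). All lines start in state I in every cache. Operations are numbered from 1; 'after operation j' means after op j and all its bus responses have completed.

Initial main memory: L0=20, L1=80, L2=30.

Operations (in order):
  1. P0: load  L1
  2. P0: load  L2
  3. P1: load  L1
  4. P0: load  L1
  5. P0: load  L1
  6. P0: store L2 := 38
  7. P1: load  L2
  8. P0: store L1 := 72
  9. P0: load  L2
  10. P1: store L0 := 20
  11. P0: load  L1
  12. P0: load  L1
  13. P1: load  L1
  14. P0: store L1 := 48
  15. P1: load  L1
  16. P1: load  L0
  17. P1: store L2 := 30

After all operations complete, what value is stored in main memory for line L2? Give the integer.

memory[L2] = 38

1. P0: load  L1  bus=[BusRd]  L1: P0=E P1=I  mem[L1]=80
2. P0: load  L2  bus=[BusRd]  L2: P0=E P1=I  mem[L2]=30
3. P1: load  L1  bus=[BusRd]  L1: P0=S P1=S  mem[L1]=80
4. P0: load  L1  bus=[-]  L1: P0=S P1=S  mem[L1]=80
5. P0: load  L1  bus=[-]  L1: P0=S P1=S  mem[L1]=80
6. P0: store L2 := 38  bus=[-]  L2: P0=M P1=I  mem[L2]=30
7. P1: load  L2  bus=[BusRd,Flush]  L2: P0=S P1=S  mem[L2]=38
8. P0: store L1 := 72  bus=[BusUpgr]  L1: P0=M P1=I  mem[L1]=80
9. P0: load  L2  bus=[-]  L2: P0=S P1=S  mem[L2]=38
10. P1: store L0 := 20  bus=[BusRdX]  L0: P0=I P1=M  mem[L0]=20
11. P0: load  L1  bus=[-]  L1: P0=M P1=I  mem[L1]=80
12. P0: load  L1  bus=[-]  L1: P0=M P1=I  mem[L1]=80
13. P1: load  L1  bus=[BusRd,Flush]  L1: P0=S P1=S  mem[L1]=72
14. P0: store L1 := 48  bus=[BusUpgr]  L1: P0=M P1=I  mem[L1]=72
15. P1: load  L1  bus=[BusRd,Flush]  L1: P0=S P1=S  mem[L1]=48
16. P1: load  L0  bus=[-]  L0: P0=I P1=M  mem[L0]=20
17. P1: store L2 := 30  bus=[BusUpgr]  L2: P0=I P1=M  mem[L2]=38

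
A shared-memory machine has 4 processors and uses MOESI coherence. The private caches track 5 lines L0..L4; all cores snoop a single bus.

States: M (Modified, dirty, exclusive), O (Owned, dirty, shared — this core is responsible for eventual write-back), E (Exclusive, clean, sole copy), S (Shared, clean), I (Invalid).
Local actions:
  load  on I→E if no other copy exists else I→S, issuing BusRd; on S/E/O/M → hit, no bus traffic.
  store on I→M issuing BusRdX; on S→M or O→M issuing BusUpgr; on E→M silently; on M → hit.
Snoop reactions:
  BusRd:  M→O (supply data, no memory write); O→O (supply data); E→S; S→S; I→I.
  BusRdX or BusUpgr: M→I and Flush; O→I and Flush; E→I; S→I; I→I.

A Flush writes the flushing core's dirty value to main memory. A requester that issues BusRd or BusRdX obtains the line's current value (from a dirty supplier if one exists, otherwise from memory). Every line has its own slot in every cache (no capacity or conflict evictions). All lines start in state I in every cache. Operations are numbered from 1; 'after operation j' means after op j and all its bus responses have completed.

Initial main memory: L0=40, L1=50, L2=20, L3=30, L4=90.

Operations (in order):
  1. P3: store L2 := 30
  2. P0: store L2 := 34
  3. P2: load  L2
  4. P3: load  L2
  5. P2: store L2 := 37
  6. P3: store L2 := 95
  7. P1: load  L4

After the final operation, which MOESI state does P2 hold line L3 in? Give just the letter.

state = I

  op1 P3: store L2 := 30 → I/I/I/M on L2; bus BusRdX; mem=20
  op2 P0: store L2 := 34 → M/I/I/I on L2; bus BusRdX Flush; mem=30
  op3 P2: load  L2 → O/I/S/I on L2; bus BusRd; mem=30
  op4 P3: load  L2 → O/I/S/S on L2; bus BusRd; mem=30
  op5 P2: store L2 := 37 → I/I/M/I on L2; bus BusUpgr Flush; mem=34
  op6 P3: store L2 := 95 → I/I/I/M on L2; bus BusRdX Flush; mem=37
  op7 P1: load  L4 → I/E/I/I on L4; bus BusRd; mem=90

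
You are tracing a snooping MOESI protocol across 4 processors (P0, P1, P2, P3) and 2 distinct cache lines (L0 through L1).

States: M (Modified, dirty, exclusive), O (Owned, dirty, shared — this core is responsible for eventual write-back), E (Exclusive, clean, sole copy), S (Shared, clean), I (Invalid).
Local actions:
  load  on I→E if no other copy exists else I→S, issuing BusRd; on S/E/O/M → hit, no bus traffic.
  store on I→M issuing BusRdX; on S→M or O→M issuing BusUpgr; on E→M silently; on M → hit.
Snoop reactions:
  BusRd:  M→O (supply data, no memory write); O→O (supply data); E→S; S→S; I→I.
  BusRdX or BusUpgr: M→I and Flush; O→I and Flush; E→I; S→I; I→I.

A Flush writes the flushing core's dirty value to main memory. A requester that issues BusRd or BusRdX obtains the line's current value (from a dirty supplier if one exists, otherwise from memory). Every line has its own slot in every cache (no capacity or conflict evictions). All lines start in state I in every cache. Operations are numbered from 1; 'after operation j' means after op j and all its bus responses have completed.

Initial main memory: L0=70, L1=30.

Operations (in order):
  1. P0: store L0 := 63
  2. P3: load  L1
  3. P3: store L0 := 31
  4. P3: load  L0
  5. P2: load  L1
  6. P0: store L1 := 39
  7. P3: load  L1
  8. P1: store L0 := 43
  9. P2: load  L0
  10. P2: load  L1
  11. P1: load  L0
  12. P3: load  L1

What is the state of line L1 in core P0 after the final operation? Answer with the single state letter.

state = O

[1] P0: store L0 := 63 | P0:M(63), P1:I, P2:I, P3:I | bus: BusRdX
[2] P3: load  L1 | P0:I, P1:I, P2:I, P3:E(30) | bus: BusRd
[3] P3: store L0 := 31 | P0:I, P1:I, P2:I, P3:M(31) | bus: BusRdX,Flush
[4] P3: load  L0 | P0:I, P1:I, P2:I, P3:M(31) | bus: none
[5] P2: load  L1 | P0:I, P1:I, P2:S(30), P3:S(30) | bus: BusRd
[6] P0: store L1 := 39 | P0:M(39), P1:I, P2:I, P3:I | bus: BusRdX
[7] P3: load  L1 | P0:O(39), P1:I, P2:I, P3:S(39) | bus: BusRd
[8] P1: store L0 := 43 | P0:I, P1:M(43), P2:I, P3:I | bus: BusRdX,Flush
[9] P2: load  L0 | P0:I, P1:O(43), P2:S(43), P3:I | bus: BusRd
[10] P2: load  L1 | P0:O(39), P1:I, P2:S(39), P3:S(39) | bus: BusRd
[11] P1: load  L0 | P0:I, P1:O(43), P2:S(43), P3:I | bus: none
[12] P3: load  L1 | P0:O(39), P1:I, P2:S(39), P3:S(39) | bus: none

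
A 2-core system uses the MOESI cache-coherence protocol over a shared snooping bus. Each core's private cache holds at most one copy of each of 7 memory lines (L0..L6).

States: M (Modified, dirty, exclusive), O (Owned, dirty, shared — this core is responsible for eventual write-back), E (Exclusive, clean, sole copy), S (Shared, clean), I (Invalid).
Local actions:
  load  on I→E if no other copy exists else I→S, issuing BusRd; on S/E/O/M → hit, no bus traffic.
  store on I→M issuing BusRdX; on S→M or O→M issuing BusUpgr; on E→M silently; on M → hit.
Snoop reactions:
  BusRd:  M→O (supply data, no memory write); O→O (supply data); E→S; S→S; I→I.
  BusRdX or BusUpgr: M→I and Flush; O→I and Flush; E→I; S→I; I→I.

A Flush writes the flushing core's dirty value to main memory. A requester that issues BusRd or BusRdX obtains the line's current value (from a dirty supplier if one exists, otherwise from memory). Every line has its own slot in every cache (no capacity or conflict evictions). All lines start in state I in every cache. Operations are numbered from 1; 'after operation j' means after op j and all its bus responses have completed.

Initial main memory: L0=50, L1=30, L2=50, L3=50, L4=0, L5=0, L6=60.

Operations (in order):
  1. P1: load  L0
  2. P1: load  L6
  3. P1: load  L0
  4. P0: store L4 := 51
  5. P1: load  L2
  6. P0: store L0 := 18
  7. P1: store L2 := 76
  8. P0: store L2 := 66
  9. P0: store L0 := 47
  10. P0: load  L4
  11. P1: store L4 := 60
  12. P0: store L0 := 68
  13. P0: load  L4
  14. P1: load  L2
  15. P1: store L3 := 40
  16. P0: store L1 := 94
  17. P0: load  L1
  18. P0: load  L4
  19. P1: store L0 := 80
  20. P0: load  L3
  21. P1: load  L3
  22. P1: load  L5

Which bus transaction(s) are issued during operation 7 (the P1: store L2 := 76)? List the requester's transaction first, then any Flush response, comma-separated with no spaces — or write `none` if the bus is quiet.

bus = none

step 1: P1: load  L0  ⟶  IE  (L0)  txn=BusRd  M[L0]=50
step 2: P1: load  L6  ⟶  IE  (L6)  txn=BusRd  M[L6]=60
step 3: P1: load  L0  ⟶  IE  (L0)  txn=∅  M[L0]=50
step 4: P0: store L4 := 51  ⟶  MI  (L4)  txn=BusRdX  M[L4]=0
step 5: P1: load  L2  ⟶  IE  (L2)  txn=BusRd  M[L2]=50
step 6: P0: store L0 := 18  ⟶  MI  (L0)  txn=BusRdX  M[L0]=50
step 7: P1: store L2 := 76  ⟶  IM  (L2)  txn=∅  M[L2]=50
step 8: P0: store L2 := 66  ⟶  MI  (L2)  txn=BusRdX+Flush  M[L2]=76
step 9: P0: store L0 := 47  ⟶  MI  (L0)  txn=∅  M[L0]=50
step 10: P0: load  L4  ⟶  MI  (L4)  txn=∅  M[L4]=0
step 11: P1: store L4 := 60  ⟶  IM  (L4)  txn=BusRdX+Flush  M[L4]=51
step 12: P0: store L0 := 68  ⟶  MI  (L0)  txn=∅  M[L0]=50
step 13: P0: load  L4  ⟶  SO  (L4)  txn=BusRd  M[L4]=51
step 14: P1: load  L2  ⟶  OS  (L2)  txn=BusRd  M[L2]=76
step 15: P1: store L3 := 40  ⟶  IM  (L3)  txn=BusRdX  M[L3]=50
step 16: P0: store L1 := 94  ⟶  MI  (L1)  txn=BusRdX  M[L1]=30
step 17: P0: load  L1  ⟶  MI  (L1)  txn=∅  M[L1]=30
step 18: P0: load  L4  ⟶  SO  (L4)  txn=∅  M[L4]=51
step 19: P1: store L0 := 80  ⟶  IM  (L0)  txn=BusRdX+Flush  M[L0]=68
step 20: P0: load  L3  ⟶  SO  (L3)  txn=BusRd  M[L3]=50
step 21: P1: load  L3  ⟶  SO  (L3)  txn=∅  M[L3]=50
step 22: P1: load  L5  ⟶  IE  (L5)  txn=BusRd  M[L5]=0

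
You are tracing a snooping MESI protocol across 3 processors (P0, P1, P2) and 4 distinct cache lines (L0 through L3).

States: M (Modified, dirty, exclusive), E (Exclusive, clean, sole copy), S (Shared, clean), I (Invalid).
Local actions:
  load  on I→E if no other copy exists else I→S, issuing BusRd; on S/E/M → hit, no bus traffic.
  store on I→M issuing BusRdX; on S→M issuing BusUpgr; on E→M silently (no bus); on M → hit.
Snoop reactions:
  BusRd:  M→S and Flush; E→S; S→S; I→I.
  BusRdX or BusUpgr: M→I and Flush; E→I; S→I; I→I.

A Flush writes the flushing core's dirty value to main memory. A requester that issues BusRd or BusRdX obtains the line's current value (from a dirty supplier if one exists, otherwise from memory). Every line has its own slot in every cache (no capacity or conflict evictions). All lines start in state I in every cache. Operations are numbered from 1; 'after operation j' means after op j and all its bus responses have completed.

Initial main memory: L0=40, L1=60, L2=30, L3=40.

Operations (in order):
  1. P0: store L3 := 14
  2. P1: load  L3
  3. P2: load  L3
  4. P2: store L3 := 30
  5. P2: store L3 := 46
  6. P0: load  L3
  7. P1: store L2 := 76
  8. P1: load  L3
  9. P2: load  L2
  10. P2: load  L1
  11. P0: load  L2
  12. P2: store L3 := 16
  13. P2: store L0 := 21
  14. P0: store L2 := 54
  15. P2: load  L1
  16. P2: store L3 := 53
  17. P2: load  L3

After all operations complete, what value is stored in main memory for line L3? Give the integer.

memory[L3] = 46

step 1: P0: store L3 := 14  ⟶  MII  (L3)  txn=BusRdX  M[L3]=40
step 2: P1: load  L3  ⟶  SSI  (L3)  txn=BusRd+Flush  M[L3]=14
step 3: P2: load  L3  ⟶  SSS  (L3)  txn=BusRd  M[L3]=14
step 4: P2: store L3 := 30  ⟶  IIM  (L3)  txn=BusUpgr  M[L3]=14
step 5: P2: store L3 := 46  ⟶  IIM  (L3)  txn=∅  M[L3]=14
step 6: P0: load  L3  ⟶  SIS  (L3)  txn=BusRd+Flush  M[L3]=46
step 7: P1: store L2 := 76  ⟶  IMI  (L2)  txn=BusRdX  M[L2]=30
step 8: P1: load  L3  ⟶  SSS  (L3)  txn=BusRd  M[L3]=46
step 9: P2: load  L2  ⟶  ISS  (L2)  txn=BusRd+Flush  M[L2]=76
step 10: P2: load  L1  ⟶  IIE  (L1)  txn=BusRd  M[L1]=60
step 11: P0: load  L2  ⟶  SSS  (L2)  txn=BusRd  M[L2]=76
step 12: P2: store L3 := 16  ⟶  IIM  (L3)  txn=BusUpgr  M[L3]=46
step 13: P2: store L0 := 21  ⟶  IIM  (L0)  txn=BusRdX  M[L0]=40
step 14: P0: store L2 := 54  ⟶  MII  (L2)  txn=BusUpgr  M[L2]=76
step 15: P2: load  L1  ⟶  IIE  (L1)  txn=∅  M[L1]=60
step 16: P2: store L3 := 53  ⟶  IIM  (L3)  txn=∅  M[L3]=46
step 17: P2: load  L3  ⟶  IIM  (L3)  txn=∅  M[L3]=46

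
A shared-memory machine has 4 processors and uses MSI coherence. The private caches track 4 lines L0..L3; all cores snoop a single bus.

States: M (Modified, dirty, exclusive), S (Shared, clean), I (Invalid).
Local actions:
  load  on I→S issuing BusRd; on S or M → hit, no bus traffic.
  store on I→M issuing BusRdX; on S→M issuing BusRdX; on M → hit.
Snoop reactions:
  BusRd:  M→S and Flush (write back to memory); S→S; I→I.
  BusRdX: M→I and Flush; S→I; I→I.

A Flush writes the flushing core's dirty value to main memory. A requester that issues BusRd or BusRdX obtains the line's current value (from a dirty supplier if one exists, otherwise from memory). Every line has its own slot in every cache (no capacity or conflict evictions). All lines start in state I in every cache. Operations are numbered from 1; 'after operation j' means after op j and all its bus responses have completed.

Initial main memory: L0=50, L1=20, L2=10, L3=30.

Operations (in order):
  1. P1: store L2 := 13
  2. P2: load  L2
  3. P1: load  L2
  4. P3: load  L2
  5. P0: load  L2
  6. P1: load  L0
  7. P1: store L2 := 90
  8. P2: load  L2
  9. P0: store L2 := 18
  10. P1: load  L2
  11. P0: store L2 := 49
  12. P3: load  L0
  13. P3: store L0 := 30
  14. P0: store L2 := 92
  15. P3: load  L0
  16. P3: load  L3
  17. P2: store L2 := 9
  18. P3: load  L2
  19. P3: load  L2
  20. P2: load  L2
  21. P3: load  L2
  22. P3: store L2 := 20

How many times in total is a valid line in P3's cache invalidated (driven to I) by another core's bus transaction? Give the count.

invalidations = 1

1. P1: store L2 := 13  bus=[BusRdX]  L2: P0=I P1=M P2=I P3=I  mem[L2]=10
2. P2: load  L2  bus=[BusRd,Flush]  L2: P0=I P1=S P2=S P3=I  mem[L2]=13
3. P1: load  L2  bus=[-]  L2: P0=I P1=S P2=S P3=I  mem[L2]=13
4. P3: load  L2  bus=[BusRd]  L2: P0=I P1=S P2=S P3=S  mem[L2]=13
5. P0: load  L2  bus=[BusRd]  L2: P0=S P1=S P2=S P3=S  mem[L2]=13
6. P1: load  L0  bus=[BusRd]  L0: P0=I P1=S P2=I P3=I  mem[L0]=50
7. P1: store L2 := 90  bus=[BusRdX]  L2: P0=I P1=M P2=I P3=I  mem[L2]=13
8. P2: load  L2  bus=[BusRd,Flush]  L2: P0=I P1=S P2=S P3=I  mem[L2]=90
9. P0: store L2 := 18  bus=[BusRdX]  L2: P0=M P1=I P2=I P3=I  mem[L2]=90
10. P1: load  L2  bus=[BusRd,Flush]  L2: P0=S P1=S P2=I P3=I  mem[L2]=18
11. P0: store L2 := 49  bus=[BusRdX]  L2: P0=M P1=I P2=I P3=I  mem[L2]=18
12. P3: load  L0  bus=[BusRd]  L0: P0=I P1=S P2=I P3=S  mem[L0]=50
13. P3: store L0 := 30  bus=[BusRdX]  L0: P0=I P1=I P2=I P3=M  mem[L0]=50
14. P0: store L2 := 92  bus=[-]  L2: P0=M P1=I P2=I P3=I  mem[L2]=18
15. P3: load  L0  bus=[-]  L0: P0=I P1=I P2=I P3=M  mem[L0]=50
16. P3: load  L3  bus=[BusRd]  L3: P0=I P1=I P2=I P3=S  mem[L3]=30
17. P2: store L2 := 9  bus=[BusRdX,Flush]  L2: P0=I P1=I P2=M P3=I  mem[L2]=92
18. P3: load  L2  bus=[BusRd,Flush]  L2: P0=I P1=I P2=S P3=S  mem[L2]=9
19. P3: load  L2  bus=[-]  L2: P0=I P1=I P2=S P3=S  mem[L2]=9
20. P2: load  L2  bus=[-]  L2: P0=I P1=I P2=S P3=S  mem[L2]=9
21. P3: load  L2  bus=[-]  L2: P0=I P1=I P2=S P3=S  mem[L2]=9
22. P3: store L2 := 20  bus=[BusRdX]  L2: P0=I P1=I P2=I P3=M  mem[L2]=9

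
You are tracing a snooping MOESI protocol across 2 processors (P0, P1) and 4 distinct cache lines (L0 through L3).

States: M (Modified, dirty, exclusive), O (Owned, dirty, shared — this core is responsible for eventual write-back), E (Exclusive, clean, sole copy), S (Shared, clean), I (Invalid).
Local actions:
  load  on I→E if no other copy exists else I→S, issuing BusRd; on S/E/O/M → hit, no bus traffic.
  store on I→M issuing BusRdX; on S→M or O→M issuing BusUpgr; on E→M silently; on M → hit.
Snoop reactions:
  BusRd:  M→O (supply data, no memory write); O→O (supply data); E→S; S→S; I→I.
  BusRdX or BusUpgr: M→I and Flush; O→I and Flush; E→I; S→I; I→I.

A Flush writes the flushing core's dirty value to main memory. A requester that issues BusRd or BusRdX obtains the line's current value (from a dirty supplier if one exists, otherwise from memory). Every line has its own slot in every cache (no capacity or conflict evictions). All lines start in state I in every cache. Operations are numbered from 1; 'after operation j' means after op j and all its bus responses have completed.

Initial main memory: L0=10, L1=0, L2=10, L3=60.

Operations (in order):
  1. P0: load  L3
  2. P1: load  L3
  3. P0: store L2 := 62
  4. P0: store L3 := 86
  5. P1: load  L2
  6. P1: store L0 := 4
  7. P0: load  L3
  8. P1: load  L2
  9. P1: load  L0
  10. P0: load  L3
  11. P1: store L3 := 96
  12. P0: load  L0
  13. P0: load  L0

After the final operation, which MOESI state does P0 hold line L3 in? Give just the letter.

[1] P0: load  L3 | P0:E(60), P1:I | bus: BusRd
[2] P1: load  L3 | P0:S(60), P1:S(60) | bus: BusRd
[3] P0: store L2 := 62 | P0:M(62), P1:I | bus: BusRdX
[4] P0: store L3 := 86 | P0:M(86), P1:I | bus: BusUpgr
[5] P1: load  L2 | P0:O(62), P1:S(62) | bus: BusRd
[6] P1: store L0 := 4 | P0:I, P1:M(4) | bus: BusRdX
[7] P0: load  L3 | P0:M(86), P1:I | bus: none
[8] P1: load  L2 | P0:O(62), P1:S(62) | bus: none
[9] P1: load  L0 | P0:I, P1:M(4) | bus: none
[10] P0: load  L3 | P0:M(86), P1:I | bus: none
[11] P1: store L3 := 96 | P0:I, P1:M(96) | bus: BusRdX,Flush
[12] P0: load  L0 | P0:S(4), P1:O(4) | bus: BusRd
[13] P0: load  L0 | P0:S(4), P1:O(4) | bus: none

state = I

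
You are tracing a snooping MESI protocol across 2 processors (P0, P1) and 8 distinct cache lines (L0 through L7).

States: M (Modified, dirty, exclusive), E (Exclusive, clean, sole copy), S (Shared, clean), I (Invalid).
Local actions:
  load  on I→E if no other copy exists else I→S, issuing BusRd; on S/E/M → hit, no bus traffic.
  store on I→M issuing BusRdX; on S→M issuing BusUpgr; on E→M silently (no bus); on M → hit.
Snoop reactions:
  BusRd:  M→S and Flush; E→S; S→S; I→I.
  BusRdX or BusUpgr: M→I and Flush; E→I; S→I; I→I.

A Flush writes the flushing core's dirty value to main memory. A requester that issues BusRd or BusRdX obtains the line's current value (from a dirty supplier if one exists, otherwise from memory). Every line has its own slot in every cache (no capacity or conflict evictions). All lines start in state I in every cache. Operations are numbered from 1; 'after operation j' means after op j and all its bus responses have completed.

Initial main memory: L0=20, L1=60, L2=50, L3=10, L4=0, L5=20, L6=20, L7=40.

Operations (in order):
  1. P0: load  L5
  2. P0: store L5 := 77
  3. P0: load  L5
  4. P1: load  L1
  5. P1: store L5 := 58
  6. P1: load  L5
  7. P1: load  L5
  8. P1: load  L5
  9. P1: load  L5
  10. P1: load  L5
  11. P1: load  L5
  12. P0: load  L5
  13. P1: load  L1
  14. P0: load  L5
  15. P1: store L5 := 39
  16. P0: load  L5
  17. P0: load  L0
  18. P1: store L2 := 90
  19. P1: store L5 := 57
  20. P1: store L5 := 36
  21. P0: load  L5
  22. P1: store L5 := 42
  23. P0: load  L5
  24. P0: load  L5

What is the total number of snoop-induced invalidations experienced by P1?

1. P0: load  L5  bus=[BusRd]  L5: P0=E P1=I  mem[L5]=20
2. P0: store L5 := 77  bus=[-]  L5: P0=M P1=I  mem[L5]=20
3. P0: load  L5  bus=[-]  L5: P0=M P1=I  mem[L5]=20
4. P1: load  L1  bus=[BusRd]  L1: P0=I P1=E  mem[L1]=60
5. P1: store L5 := 58  bus=[BusRdX,Flush]  L5: P0=I P1=M  mem[L5]=77
6. P1: load  L5  bus=[-]  L5: P0=I P1=M  mem[L5]=77
7. P1: load  L5  bus=[-]  L5: P0=I P1=M  mem[L5]=77
8. P1: load  L5  bus=[-]  L5: P0=I P1=M  mem[L5]=77
9. P1: load  L5  bus=[-]  L5: P0=I P1=M  mem[L5]=77
10. P1: load  L5  bus=[-]  L5: P0=I P1=M  mem[L5]=77
11. P1: load  L5  bus=[-]  L5: P0=I P1=M  mem[L5]=77
12. P0: load  L5  bus=[BusRd,Flush]  L5: P0=S P1=S  mem[L5]=58
13. P1: load  L1  bus=[-]  L1: P0=I P1=E  mem[L1]=60
14. P0: load  L5  bus=[-]  L5: P0=S P1=S  mem[L5]=58
15. P1: store L5 := 39  bus=[BusUpgr]  L5: P0=I P1=M  mem[L5]=58
16. P0: load  L5  bus=[BusRd,Flush]  L5: P0=S P1=S  mem[L5]=39
17. P0: load  L0  bus=[BusRd]  L0: P0=E P1=I  mem[L0]=20
18. P1: store L2 := 90  bus=[BusRdX]  L2: P0=I P1=M  mem[L2]=50
19. P1: store L5 := 57  bus=[BusUpgr]  L5: P0=I P1=M  mem[L5]=39
20. P1: store L5 := 36  bus=[-]  L5: P0=I P1=M  mem[L5]=39
21. P0: load  L5  bus=[BusRd,Flush]  L5: P0=S P1=S  mem[L5]=36
22. P1: store L5 := 42  bus=[BusUpgr]  L5: P0=I P1=M  mem[L5]=36
23. P0: load  L5  bus=[BusRd,Flush]  L5: P0=S P1=S  mem[L5]=42
24. P0: load  L5  bus=[-]  L5: P0=S P1=S  mem[L5]=42

invalidations = 0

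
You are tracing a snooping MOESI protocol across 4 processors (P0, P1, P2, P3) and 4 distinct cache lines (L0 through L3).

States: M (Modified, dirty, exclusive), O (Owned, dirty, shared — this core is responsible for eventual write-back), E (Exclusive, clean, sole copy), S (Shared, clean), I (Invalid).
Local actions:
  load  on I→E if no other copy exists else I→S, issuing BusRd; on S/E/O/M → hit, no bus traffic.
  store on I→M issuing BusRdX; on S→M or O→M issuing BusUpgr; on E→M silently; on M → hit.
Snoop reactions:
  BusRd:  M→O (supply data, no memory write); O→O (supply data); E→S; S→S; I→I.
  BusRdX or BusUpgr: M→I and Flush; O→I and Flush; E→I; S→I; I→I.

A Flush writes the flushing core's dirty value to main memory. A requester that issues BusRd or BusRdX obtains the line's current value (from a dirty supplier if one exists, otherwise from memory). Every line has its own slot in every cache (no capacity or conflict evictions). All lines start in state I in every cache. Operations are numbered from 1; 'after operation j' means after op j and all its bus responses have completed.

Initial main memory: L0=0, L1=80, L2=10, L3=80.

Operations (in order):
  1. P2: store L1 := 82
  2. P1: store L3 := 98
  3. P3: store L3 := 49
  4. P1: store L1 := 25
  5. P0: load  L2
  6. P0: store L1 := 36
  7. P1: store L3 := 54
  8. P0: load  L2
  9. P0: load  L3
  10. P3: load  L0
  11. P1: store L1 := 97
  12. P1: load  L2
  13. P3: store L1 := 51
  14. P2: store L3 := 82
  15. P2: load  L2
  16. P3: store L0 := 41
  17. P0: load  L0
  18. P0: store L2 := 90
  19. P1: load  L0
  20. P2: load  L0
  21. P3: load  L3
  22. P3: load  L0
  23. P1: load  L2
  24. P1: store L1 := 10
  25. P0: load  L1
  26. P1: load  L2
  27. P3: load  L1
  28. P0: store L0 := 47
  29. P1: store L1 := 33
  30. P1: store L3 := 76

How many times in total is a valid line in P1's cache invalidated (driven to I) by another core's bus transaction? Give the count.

1. P2: store L1 := 82  bus=[BusRdX]  L1: P0=I P1=I P2=M P3=I  mem[L1]=80
2. P1: store L3 := 98  bus=[BusRdX]  L3: P0=I P1=M P2=I P3=I  mem[L3]=80
3. P3: store L3 := 49  bus=[BusRdX,Flush]  L3: P0=I P1=I P2=I P3=M  mem[L3]=98
4. P1: store L1 := 25  bus=[BusRdX,Flush]  L1: P0=I P1=M P2=I P3=I  mem[L1]=82
5. P0: load  L2  bus=[BusRd]  L2: P0=E P1=I P2=I P3=I  mem[L2]=10
6. P0: store L1 := 36  bus=[BusRdX,Flush]  L1: P0=M P1=I P2=I P3=I  mem[L1]=25
7. P1: store L3 := 54  bus=[BusRdX,Flush]  L3: P0=I P1=M P2=I P3=I  mem[L3]=49
8. P0: load  L2  bus=[-]  L2: P0=E P1=I P2=I P3=I  mem[L2]=10
9. P0: load  L3  bus=[BusRd]  L3: P0=S P1=O P2=I P3=I  mem[L3]=49
10. P3: load  L0  bus=[BusRd]  L0: P0=I P1=I P2=I P3=E  mem[L0]=0
11. P1: store L1 := 97  bus=[BusRdX,Flush]  L1: P0=I P1=M P2=I P3=I  mem[L1]=36
12. P1: load  L2  bus=[BusRd]  L2: P0=S P1=S P2=I P3=I  mem[L2]=10
13. P3: store L1 := 51  bus=[BusRdX,Flush]  L1: P0=I P1=I P2=I P3=M  mem[L1]=97
14. P2: store L3 := 82  bus=[BusRdX,Flush]  L3: P0=I P1=I P2=M P3=I  mem[L3]=54
15. P2: load  L2  bus=[BusRd]  L2: P0=S P1=S P2=S P3=I  mem[L2]=10
16. P3: store L0 := 41  bus=[-]  L0: P0=I P1=I P2=I P3=M  mem[L0]=0
17. P0: load  L0  bus=[BusRd]  L0: P0=S P1=I P2=I P3=O  mem[L0]=0
18. P0: store L2 := 90  bus=[BusUpgr]  L2: P0=M P1=I P2=I P3=I  mem[L2]=10
19. P1: load  L0  bus=[BusRd]  L0: P0=S P1=S P2=I P3=O  mem[L0]=0
20. P2: load  L0  bus=[BusRd]  L0: P0=S P1=S P2=S P3=O  mem[L0]=0
21. P3: load  L3  bus=[BusRd]  L3: P0=I P1=I P2=O P3=S  mem[L3]=54
22. P3: load  L0  bus=[-]  L0: P0=S P1=S P2=S P3=O  mem[L0]=0
23. P1: load  L2  bus=[BusRd]  L2: P0=O P1=S P2=I P3=I  mem[L2]=10
24. P1: store L1 := 10  bus=[BusRdX,Flush]  L1: P0=I P1=M P2=I P3=I  mem[L1]=51
25. P0: load  L1  bus=[BusRd]  L1: P0=S P1=O P2=I P3=I  mem[L1]=51
26. P1: load  L2  bus=[-]  L2: P0=O P1=S P2=I P3=I  mem[L2]=10
27. P3: load  L1  bus=[BusRd]  L1: P0=S P1=O P2=I P3=S  mem[L1]=51
28. P0: store L0 := 47  bus=[BusUpgr,Flush]  L0: P0=M P1=I P2=I P3=I  mem[L0]=41
29. P1: store L1 := 33  bus=[BusUpgr]  L1: P0=I P1=M P2=I P3=I  mem[L1]=51
30. P1: store L3 := 76  bus=[BusRdX,Flush]  L3: P0=I P1=M P2=I P3=I  mem[L3]=82

invalidations = 6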